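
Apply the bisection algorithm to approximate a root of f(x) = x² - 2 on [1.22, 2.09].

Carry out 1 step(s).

f(x) = x² - 2
Initial interval: [1.22, 2.09]

Iteration 1:
  c_1 = (1.220000 + 2.090000)/2 = 1.655000
  f(c_1) = f(1.655000) = 0.739025
  f(a) × f(c) < 0, new interval: [1.220000, 1.655000]

After 1 iteration(s), the approximation is c_1 = 1.655000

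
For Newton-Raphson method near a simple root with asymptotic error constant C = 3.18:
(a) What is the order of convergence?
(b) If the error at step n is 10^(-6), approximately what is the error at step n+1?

(a) Newton-Raphson has quadratic (order 2) convergence near simple roots.
    This means |e_{n+1}| ≈ C|e_n|².

(b) With |e_n| = 10^(-6) and C = 3.18:
    |e_{n+1}| ≈ 3.18 × (10^(-6))² = 3.18 × 10^(-12)

(a) 2 (quadratic); (b) |e_{n+1}| ≈ 3.180e-12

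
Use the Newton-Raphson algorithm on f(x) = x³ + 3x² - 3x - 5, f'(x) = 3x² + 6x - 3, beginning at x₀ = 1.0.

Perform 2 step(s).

f(x) = x³ + 3x² - 3x - 5
f'(x) = 3x² + 6x - 3
x₀ = 1.0

Newton-Raphson formula: x_{n+1} = x_n - f(x_n)/f'(x_n)

Iteration 1:
  f(1.000000) = -4.000000
  f'(1.000000) = 6.000000
  x_1 = 1.000000 - (-4.000000)/6.000000 = 1.666667
Iteration 2:
  f(1.666667) = 2.962963
  f'(1.666667) = 15.333333
  x_2 = 1.666667 - 2.962963/15.333333 = 1.473430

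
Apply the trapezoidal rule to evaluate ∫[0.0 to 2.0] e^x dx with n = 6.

f(x) = e^x
a = 0.0, b = 2.0, n = 6
h = (b - a)/n = 0.333333

Trapezoidal rule: (h/2)[f(x₀) + 2f(x₁) + 2f(x₂) + ... + f(xₙ)]

x_0 = 0.0000, f(x_0) = 1.000000, coefficient = 1
x_1 = 0.3333, f(x_1) = 1.395612, coefficient = 2
x_2 = 0.6667, f(x_2) = 1.947734, coefficient = 2
x_3 = 1.0000, f(x_3) = 2.718282, coefficient = 2
x_4 = 1.3333, f(x_4) = 3.793668, coefficient = 2
x_5 = 1.6667, f(x_5) = 5.294490, coefficient = 2
x_6 = 2.0000, f(x_6) = 7.389056, coefficient = 1

I ≈ (0.333333/2) × 38.688629 = 6.448105
Exact value: 6.389056
Error: 0.059049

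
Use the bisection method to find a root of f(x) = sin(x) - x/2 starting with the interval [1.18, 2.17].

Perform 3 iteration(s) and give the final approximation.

f(x) = sin(x) - x/2
Initial interval: [1.18, 2.17]

Iteration 1:
  c_1 = (1.180000 + 2.170000)/2 = 1.675000
  f(c_1) = f(1.675000) = 0.157076
  f(a) × f(c) ≥ 0, new interval: [1.675000, 2.170000]
Iteration 2:
  c_2 = (1.675000 + 2.170000)/2 = 1.922500
  f(c_2) = f(1.922500) = -0.022463
  f(a) × f(c) < 0, new interval: [1.675000, 1.922500]
Iteration 3:
  c_3 = (1.675000 + 1.922500)/2 = 1.798750
  f(c_3) = f(1.798750) = 0.074756
  f(a) × f(c) ≥ 0, new interval: [1.798750, 1.922500]

After 3 iteration(s), the approximation is c_3 = 1.798750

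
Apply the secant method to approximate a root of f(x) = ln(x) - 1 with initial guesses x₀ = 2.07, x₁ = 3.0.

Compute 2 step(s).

f(x) = ln(x) - 1
x₀ = 2.07, x₁ = 3.0

Secant formula: x_{n+1} = x_n - f(x_n)(x_n - x_{n-1})/(f(x_n) - f(x_{n-1}))

Iteration 1:
  f(2.070000) = -0.272451
  f(3.000000) = 0.098612
  x_2 = 3.000000 - 0.098612×(3.000000 - 2.070000)/(0.098612 - (-0.272451))
       = 2.752847
Iteration 2:
  f(3.000000) = 0.098612
  f(2.752847) = 0.012636
  x_3 = 2.752847 - 0.012636×(2.752847 - 3.000000)/(0.012636 - 0.098612)
       = 2.716524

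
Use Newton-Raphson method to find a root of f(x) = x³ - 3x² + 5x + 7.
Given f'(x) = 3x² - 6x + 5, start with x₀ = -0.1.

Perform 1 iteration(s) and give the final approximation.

f(x) = x³ - 3x² + 5x + 7
f'(x) = 3x² - 6x + 5
x₀ = -0.1

Newton-Raphson formula: x_{n+1} = x_n - f(x_n)/f'(x_n)

Iteration 1:
  f(-0.100000) = 6.469000
  f'(-0.100000) = 5.630000
  x_1 = -0.100000 - 6.469000/5.630000 = -1.249023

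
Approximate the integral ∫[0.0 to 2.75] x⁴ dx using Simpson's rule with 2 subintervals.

f(x) = x⁴
a = 0.0, b = 2.75, n = 2
h = (b - a)/n = 1.375000

Simpson's rule: (h/3)[f(x₀) + 4f(x₁) + 2f(x₂) + ... + f(xₙ)]

x_0 = 0.0000, f(x_0) = 0.000000, coefficient = 1
x_1 = 1.3750, f(x_1) = 3.574463, coefficient = 4
x_2 = 2.7500, f(x_2) = 57.191406, coefficient = 1

I ≈ (1.375000/3) × 71.489258 = 32.765910
Exact value: 31.455273
Error: 1.310636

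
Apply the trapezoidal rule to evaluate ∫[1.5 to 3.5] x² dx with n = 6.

f(x) = x²
a = 1.5, b = 3.5, n = 6
h = (b - a)/n = 0.333333

Trapezoidal rule: (h/2)[f(x₀) + 2f(x₁) + 2f(x₂) + ... + f(xₙ)]

x_0 = 1.5000, f(x_0) = 2.250000, coefficient = 1
x_1 = 1.8333, f(x_1) = 3.361111, coefficient = 2
x_2 = 2.1667, f(x_2) = 4.694444, coefficient = 2
x_3 = 2.5000, f(x_3) = 6.250000, coefficient = 2
x_4 = 2.8333, f(x_4) = 8.027778, coefficient = 2
x_5 = 3.1667, f(x_5) = 10.027778, coefficient = 2
x_6 = 3.5000, f(x_6) = 12.250000, coefficient = 1

I ≈ (0.333333/2) × 79.222222 = 13.203704
Exact value: 13.166667
Error: 0.037037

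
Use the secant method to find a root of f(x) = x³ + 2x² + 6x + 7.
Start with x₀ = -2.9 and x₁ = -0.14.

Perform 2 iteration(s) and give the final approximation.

f(x) = x³ + 2x² + 6x + 7
x₀ = -2.9, x₁ = -0.14

Secant formula: x_{n+1} = x_n - f(x_n)(x_n - x_{n-1})/(f(x_n) - f(x_{n-1}))

Iteration 1:
  f(-2.900000) = -17.969000
  f(-0.140000) = 6.196456
  x_2 = -0.140000 - 6.196456×(-0.140000 - (-2.900000))/(6.196456 - (-17.969000))
       = -0.847713
Iteration 2:
  f(-0.140000) = 6.196456
  f(-0.847713) = 2.741773
  x_3 = -0.847713 - 2.741773×(-0.847713 - (-0.140000))/(2.741773 - 6.196456)
       = -1.409383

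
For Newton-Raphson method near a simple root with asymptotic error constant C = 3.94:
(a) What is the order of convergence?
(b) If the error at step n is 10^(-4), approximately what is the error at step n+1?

(a) Newton-Raphson has quadratic (order 2) convergence near simple roots.
    This means |e_{n+1}| ≈ C|e_n|².

(b) With |e_n| = 10^(-4) and C = 3.94:
    |e_{n+1}| ≈ 3.94 × (10^(-4))² = 3.94 × 10^(-8)

(a) 2 (quadratic); (b) |e_{n+1}| ≈ 3.940e-08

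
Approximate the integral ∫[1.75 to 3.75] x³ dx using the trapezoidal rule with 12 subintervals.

f(x) = x³
a = 1.75, b = 3.75, n = 12
h = (b - a)/n = 0.166667

Trapezoidal rule: (h/2)[f(x₀) + 2f(x₁) + 2f(x₂) + ... + f(xₙ)]

x_0 = 1.7500, f(x_0) = 5.359375, coefficient = 1
x_1 = 1.9167, f(x_1) = 7.041088, coefficient = 2
x_2 = 2.0833, f(x_2) = 9.042245, coefficient = 2
x_3 = 2.2500, f(x_3) = 11.390625, coefficient = 2
x_4 = 2.4167, f(x_4) = 14.114005, coefficient = 2
x_5 = 2.5833, f(x_5) = 17.240162, coefficient = 2
x_6 = 2.7500, f(x_6) = 20.796875, coefficient = 2
x_7 = 2.9167, f(x_7) = 24.811921, coefficient = 2
x_8 = 3.0833, f(x_8) = 29.313079, coefficient = 2
x_9 = 3.2500, f(x_9) = 34.328125, coefficient = 2
x_10 = 3.4167, f(x_10) = 39.884838, coefficient = 2
x_11 = 3.5833, f(x_11) = 46.010995, coefficient = 2
x_12 = 3.7500, f(x_12) = 52.734375, coefficient = 1

I ≈ (0.166667/2) × 566.041667 = 47.170139
Exact value: 47.093750
Error: 0.076389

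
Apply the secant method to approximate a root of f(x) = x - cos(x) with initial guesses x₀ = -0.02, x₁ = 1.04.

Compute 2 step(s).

f(x) = x - cos(x)
x₀ = -0.02, x₁ = 1.04

Secant formula: x_{n+1} = x_n - f(x_n)(x_n - x_{n-1})/(f(x_n) - f(x_{n-1}))

Iteration 1:
  f(-0.020000) = -1.019800
  f(1.040000) = 0.533780
  x_2 = 1.040000 - 0.533780×(1.040000 - (-0.020000))/(0.533780 - (-1.019800))
       = 0.675805
Iteration 2:
  f(1.040000) = 0.533780
  f(0.675805) = -0.104399
  x_3 = 0.675805 - (-0.104399)×(0.675805 - 1.040000)/(-0.104399 - 0.533780)
       = 0.735383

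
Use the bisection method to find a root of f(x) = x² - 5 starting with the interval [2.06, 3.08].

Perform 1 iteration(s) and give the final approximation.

f(x) = x² - 5
Initial interval: [2.06, 3.08]

Iteration 1:
  c_1 = (2.060000 + 3.080000)/2 = 2.570000
  f(c_1) = f(2.570000) = 1.604900
  f(a) × f(c) < 0, new interval: [2.060000, 2.570000]

After 1 iteration(s), the approximation is c_1 = 2.570000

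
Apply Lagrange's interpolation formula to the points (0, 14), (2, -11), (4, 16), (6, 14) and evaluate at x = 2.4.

Lagrange interpolation formula:
P(x) = Σ yᵢ × Lᵢ(x)
where Lᵢ(x) = Π_{j≠i} (x - xⱼ)/(xᵢ - xⱼ)

L_0(2.4) = (2.4 - 2)/(0 - 2) × (2.4 - 4)/(0 - 4) × (2.4 - 6)/(0 - 6) = -0.048000
L_1(2.4) = (2.4 - 0)/(2 - 0) × (2.4 - 4)/(2 - 4) × (2.4 - 6)/(2 - 6) = 0.864000
L_2(2.4) = (2.4 - 0)/(4 - 0) × (2.4 - 2)/(4 - 2) × (2.4 - 6)/(4 - 6) = 0.216000
L_3(2.4) = (2.4 - 0)/(6 - 0) × (2.4 - 2)/(6 - 2) × (2.4 - 4)/(6 - 4) = -0.032000

P(2.4) = 14×L_0(2.4) + (-11)×L_1(2.4) + 16×L_2(2.4) + 14×L_3(2.4)
P(2.4) = -7.168000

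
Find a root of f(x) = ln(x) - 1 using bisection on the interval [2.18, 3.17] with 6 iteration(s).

f(x) = ln(x) - 1
Initial interval: [2.18, 3.17]

Iteration 1:
  c_1 = (2.180000 + 3.170000)/2 = 2.675000
  f(c_1) = f(2.675000) = -0.016051
  f(a) × f(c) ≥ 0, new interval: [2.675000, 3.170000]
Iteration 2:
  c_2 = (2.675000 + 3.170000)/2 = 2.922500
  f(c_2) = f(2.922500) = 0.072439
  f(a) × f(c) < 0, new interval: [2.675000, 2.922500]
Iteration 3:
  c_3 = (2.675000 + 2.922500)/2 = 2.798750
  f(c_3) = f(2.798750) = 0.029173
  f(a) × f(c) < 0, new interval: [2.675000, 2.798750]
Iteration 4:
  c_4 = (2.675000 + 2.798750)/2 = 2.736875
  f(c_4) = f(2.736875) = 0.006817
  f(a) × f(c) < 0, new interval: [2.675000, 2.736875]
Iteration 5:
  c_5 = (2.675000 + 2.736875)/2 = 2.705938
  f(c_5) = f(2.705938) = -0.004552
  f(a) × f(c) ≥ 0, new interval: [2.705938, 2.736875]
Iteration 6:
  c_6 = (2.705938 + 2.736875)/2 = 2.721406
  f(c_6) = f(2.721406) = 0.001149
  f(a) × f(c) < 0, new interval: [2.705938, 2.721406]

After 6 iteration(s), the approximation is c_6 = 2.721406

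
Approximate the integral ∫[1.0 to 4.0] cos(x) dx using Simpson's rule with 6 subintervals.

f(x) = cos(x)
a = 1.0, b = 4.0, n = 6
h = (b - a)/n = 0.500000

Simpson's rule: (h/3)[f(x₀) + 4f(x₁) + 2f(x₂) + ... + f(xₙ)]

x_0 = 1.0000, f(x_0) = 0.540302, coefficient = 1
x_1 = 1.5000, f(x_1) = 0.070737, coefficient = 4
x_2 = 2.0000, f(x_2) = -0.416147, coefficient = 2
x_3 = 2.5000, f(x_3) = -0.801144, coefficient = 4
x_4 = 3.0000, f(x_4) = -0.989992, coefficient = 2
x_5 = 3.5000, f(x_5) = -0.936457, coefficient = 4
x_6 = 4.0000, f(x_6) = -0.653644, coefficient = 1

I ≈ (0.500000/3) × -9.593072 = -1.598845
Exact value: -1.598273
Error: 0.000572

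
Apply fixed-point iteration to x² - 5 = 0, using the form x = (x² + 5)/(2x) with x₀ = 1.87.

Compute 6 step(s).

Equation: x² - 5 = 0
Fixed-point form: x = (x² + 5)/(2x)
x₀ = 1.87

x_1 = g(1.870000) = 2.271898
x_2 = g(2.271898) = 2.236351
x_3 = g(2.236351) = 2.236068
x_4 = g(2.236068) = 2.236068
x_5 = g(2.236068) = 2.236068
x_6 = g(2.236068) = 2.236068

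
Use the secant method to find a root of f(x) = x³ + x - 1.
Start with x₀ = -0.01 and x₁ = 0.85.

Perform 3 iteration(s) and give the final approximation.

f(x) = x³ + x - 1
x₀ = -0.01, x₁ = 0.85

Secant formula: x_{n+1} = x_n - f(x_n)(x_n - x_{n-1})/(f(x_n) - f(x_{n-1}))

Iteration 1:
  f(-0.010000) = -1.010001
  f(0.850000) = 0.464125
  x_2 = 0.850000 - 0.464125×(0.850000 - (-0.010000))/(0.464125 - (-1.010001))
       = 0.579231
Iteration 2:
  f(0.850000) = 0.464125
  f(0.579231) = -0.226432
  x_3 = 0.579231 - (-0.226432)×(0.579231 - 0.850000)/(-0.226432 - 0.464125)
       = 0.668016
Iteration 3:
  f(0.579231) = -0.226432
  f(0.668016) = -0.033886
  x_4 = 0.668016 - (-0.033886)×(0.668016 - 0.579231)/(-0.033886 - (-0.226432))
       = 0.683641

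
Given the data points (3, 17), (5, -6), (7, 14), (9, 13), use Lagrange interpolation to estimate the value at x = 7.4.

Lagrange interpolation formula:
P(x) = Σ yᵢ × Lᵢ(x)
where Lᵢ(x) = Π_{j≠i} (x - xⱼ)/(xᵢ - xⱼ)

L_0(7.4) = (7.4 - 5)/(3 - 5) × (7.4 - 7)/(3 - 7) × (7.4 - 9)/(3 - 9) = 0.032000
L_1(7.4) = (7.4 - 3)/(5 - 3) × (7.4 - 7)/(5 - 7) × (7.4 - 9)/(5 - 9) = -0.176000
L_2(7.4) = (7.4 - 3)/(7 - 3) × (7.4 - 5)/(7 - 5) × (7.4 - 9)/(7 - 9) = 1.056000
L_3(7.4) = (7.4 - 3)/(9 - 3) × (7.4 - 5)/(9 - 5) × (7.4 - 7)/(9 - 7) = 0.088000

P(7.4) = 17×L_0(7.4) + (-6)×L_1(7.4) + 14×L_2(7.4) + 13×L_3(7.4)
P(7.4) = 17.528000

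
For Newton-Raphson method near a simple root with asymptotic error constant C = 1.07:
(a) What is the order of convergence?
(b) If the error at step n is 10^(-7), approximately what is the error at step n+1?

(a) Newton-Raphson has quadratic (order 2) convergence near simple roots.
    This means |e_{n+1}| ≈ C|e_n|².

(b) With |e_n| = 10^(-7) and C = 1.07:
    |e_{n+1}| ≈ 1.07 × (10^(-7))² = 1.07 × 10^(-14)

(a) 2 (quadratic); (b) |e_{n+1}| ≈ 1.070e-14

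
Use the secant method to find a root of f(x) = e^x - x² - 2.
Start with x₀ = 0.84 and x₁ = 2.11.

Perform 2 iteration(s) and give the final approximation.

f(x) = e^x - x² - 2
x₀ = 0.84, x₁ = 2.11

Secant formula: x_{n+1} = x_n - f(x_n)(x_n - x_{n-1})/(f(x_n) - f(x_{n-1}))

Iteration 1:
  f(0.840000) = -0.389233
  f(2.110000) = 1.796141
  x_2 = 2.110000 - 1.796141×(2.110000 - 0.840000)/(1.796141 - (-0.389233))
       = 1.066197
Iteration 2:
  f(2.110000) = 1.796141
  f(1.066197) = -0.232462
  x_3 = 1.066197 - (-0.232462)×(1.066197 - 2.110000)/(-0.232462 - 1.796141)
       = 1.185809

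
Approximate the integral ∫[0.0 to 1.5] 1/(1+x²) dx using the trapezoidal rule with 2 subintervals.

f(x) = 1/(1+x²)
a = 0.0, b = 1.5, n = 2
h = (b - a)/n = 0.750000

Trapezoidal rule: (h/2)[f(x₀) + 2f(x₁) + 2f(x₂) + ... + f(xₙ)]

x_0 = 0.0000, f(x_0) = 1.000000, coefficient = 1
x_1 = 0.7500, f(x_1) = 0.640000, coefficient = 2
x_2 = 1.5000, f(x_2) = 0.307692, coefficient = 1

I ≈ (0.750000/2) × 2.587692 = 0.970385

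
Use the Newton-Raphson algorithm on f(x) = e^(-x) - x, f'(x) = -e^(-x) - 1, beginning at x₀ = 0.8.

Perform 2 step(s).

f(x) = e^(-x) - x
f'(x) = -e^(-x) - 1
x₀ = 0.8

Newton-Raphson formula: x_{n+1} = x_n - f(x_n)/f'(x_n)

Iteration 1:
  f(0.800000) = -0.350671
  f'(0.800000) = -1.449329
  x_1 = 0.800000 - (-0.350671)/(-1.449329) = 0.558046
Iteration 2:
  f(0.558046) = 0.014280
  f'(0.558046) = -1.572326
  x_2 = 0.558046 - 0.014280/(-1.572326) = 0.567128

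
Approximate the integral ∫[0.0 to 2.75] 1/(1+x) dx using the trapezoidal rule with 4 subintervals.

f(x) = 1/(1+x)
a = 0.0, b = 2.75, n = 4
h = (b - a)/n = 0.687500

Trapezoidal rule: (h/2)[f(x₀) + 2f(x₁) + 2f(x₂) + ... + f(xₙ)]

x_0 = 0.0000, f(x_0) = 1.000000, coefficient = 1
x_1 = 0.6875, f(x_1) = 0.592593, coefficient = 2
x_2 = 1.3750, f(x_2) = 0.421053, coefficient = 2
x_3 = 2.0625, f(x_3) = 0.326531, coefficient = 2
x_4 = 2.7500, f(x_4) = 0.266667, coefficient = 1

I ≈ (0.687500/2) × 3.947018 = 1.356788
Exact value: 1.321756
Error: 0.035032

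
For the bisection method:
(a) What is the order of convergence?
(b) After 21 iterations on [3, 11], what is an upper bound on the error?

(a) Bisection has linear (order 1) convergence; the error is halved each step.

(b) Error bound = (b-a)/2^n = (11 - 3)/2^{21}
    = 8/2^{21}

(a) 1 (linear); (b) error ≤ 3.81e-06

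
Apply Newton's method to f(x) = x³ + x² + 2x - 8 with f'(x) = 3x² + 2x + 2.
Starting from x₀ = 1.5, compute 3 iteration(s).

f(x) = x³ + x² + 2x - 8
f'(x) = 3x² + 2x + 2
x₀ = 1.5

Newton-Raphson formula: x_{n+1} = x_n - f(x_n)/f'(x_n)

Iteration 1:
  f(1.500000) = 0.625000
  f'(1.500000) = 11.750000
  x_1 = 1.500000 - 0.625000/11.750000 = 1.446809
Iteration 2:
  f(1.446809) = 0.015411
  f'(1.446809) = 11.173382
  x_2 = 1.446809 - 0.015411/11.173382 = 1.445429
Iteration 3:
  f(1.445429) = 0.000010
  f'(1.445429) = 11.158656
  x_3 = 1.445429 - 0.000010/11.158656 = 1.445428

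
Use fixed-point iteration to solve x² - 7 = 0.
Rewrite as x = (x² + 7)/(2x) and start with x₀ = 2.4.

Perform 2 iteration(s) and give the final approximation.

Equation: x² - 7 = 0
Fixed-point form: x = (x² + 7)/(2x)
x₀ = 2.4

x_1 = g(2.400000) = 2.658333
x_2 = g(2.658333) = 2.645781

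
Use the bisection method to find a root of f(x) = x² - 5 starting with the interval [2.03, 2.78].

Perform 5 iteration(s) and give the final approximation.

f(x) = x² - 5
Initial interval: [2.03, 2.78]

Iteration 1:
  c_1 = (2.030000 + 2.780000)/2 = 2.405000
  f(c_1) = f(2.405000) = 0.784025
  f(a) × f(c) < 0, new interval: [2.030000, 2.405000]
Iteration 2:
  c_2 = (2.030000 + 2.405000)/2 = 2.217500
  f(c_2) = f(2.217500) = -0.082694
  f(a) × f(c) ≥ 0, new interval: [2.217500, 2.405000]
Iteration 3:
  c_3 = (2.217500 + 2.405000)/2 = 2.311250
  f(c_3) = f(2.311250) = 0.341877
  f(a) × f(c) < 0, new interval: [2.217500, 2.311250]
Iteration 4:
  c_4 = (2.217500 + 2.311250)/2 = 2.264375
  f(c_4) = f(2.264375) = 0.127394
  f(a) × f(c) < 0, new interval: [2.217500, 2.264375]
Iteration 5:
  c_5 = (2.217500 + 2.264375)/2 = 2.240937
  f(c_5) = f(2.240937) = 0.021801
  f(a) × f(c) < 0, new interval: [2.217500, 2.240937]

After 5 iteration(s), the approximation is c_5 = 2.240937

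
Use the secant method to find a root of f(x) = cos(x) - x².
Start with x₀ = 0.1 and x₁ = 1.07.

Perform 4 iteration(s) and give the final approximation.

f(x) = cos(x) - x²
x₀ = 0.1, x₁ = 1.07

Secant formula: x_{n+1} = x_n - f(x_n)(x_n - x_{n-1})/(f(x_n) - f(x_{n-1}))

Iteration 1:
  f(0.100000) = 0.985004
  f(1.070000) = -0.664776
  x_2 = 1.070000 - (-0.664776)×(1.070000 - 0.100000)/(-0.664776 - 0.985004)
       = 0.679140
Iteration 2:
  f(1.070000) = -0.664776
  f(0.679140) = 0.316881
  x_3 = 0.679140 - 0.316881×(0.679140 - 1.070000)/(0.316881 - (-0.664776))
       = 0.805311
Iteration 3:
  f(0.679140) = 0.316881
  f(0.805311) = 0.044362
  x_4 = 0.805311 - 0.044362×(0.805311 - 0.679140)/(0.044362 - 0.316881)
       = 0.825849
Iteration 4:
  f(0.805311) = 0.044362
  f(0.825849) = -0.004094
  x_5 = 0.825849 - (-0.004094)×(0.825849 - 0.805311)/(-0.004094 - 0.044362)
       = 0.824114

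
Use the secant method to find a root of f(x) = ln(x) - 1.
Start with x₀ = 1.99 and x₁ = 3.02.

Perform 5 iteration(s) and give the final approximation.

f(x) = ln(x) - 1
x₀ = 1.99, x₁ = 3.02

Secant formula: x_{n+1} = x_n - f(x_n)(x_n - x_{n-1})/(f(x_n) - f(x_{n-1}))

Iteration 1:
  f(1.990000) = -0.311865
  f(3.020000) = 0.105257
  x_2 = 3.020000 - 0.105257×(3.020000 - 1.990000)/(0.105257 - (-0.311865))
       = 2.760089
Iteration 2:
  f(3.020000) = 0.105257
  f(2.760089) = 0.015263
  x_3 = 2.760089 - 0.015263×(2.760089 - 3.020000)/(0.015263 - 0.105257)
       = 2.716008
Iteration 3:
  f(2.760089) = 0.015263
  f(2.716008) = -0.000837
  x_4 = 2.716008 - (-0.000837)×(2.716008 - 2.760089)/(-0.000837 - 0.015263)
       = 2.718299
Iteration 4:
  f(2.716008) = -0.000837
  f(2.718299) = 0.000006
  x_5 = 2.718299 - 0.000006×(2.718299 - 2.716008)/(0.000006 - (-0.000837))
       = 2.718282
Iteration 5:
  f(2.718299) = 0.000006
  f(2.718282) = 0.000000
  x_6 = 2.718282 - 0.000000×(2.718282 - 2.718299)/(0.000000 - 0.000006)
       = 2.718282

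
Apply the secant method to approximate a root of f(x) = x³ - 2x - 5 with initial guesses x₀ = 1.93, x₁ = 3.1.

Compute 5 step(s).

f(x) = x³ - 2x - 5
x₀ = 1.93, x₁ = 3.1

Secant formula: x_{n+1} = x_n - f(x_n)(x_n - x_{n-1})/(f(x_n) - f(x_{n-1}))

Iteration 1:
  f(1.930000) = -1.670943
  f(3.100000) = 18.591000
  x_2 = 3.100000 - 18.591000×(3.100000 - 1.930000)/(18.591000 - (-1.670943))
       = 2.026486
Iteration 2:
  f(3.100000) = 18.591000
  f(2.026486) = -0.730908
  x_3 = 2.026486 - (-0.730908)×(2.026486 - 3.100000)/(-0.730908 - 18.591000)
       = 2.067095
Iteration 3:
  f(2.026486) = -0.730908
  f(2.067095) = -0.301735
  x_4 = 2.067095 - (-0.301735)×(2.067095 - 2.026486)/(-0.301735 - (-0.730908))
       = 2.095646
Iteration 4:
  f(2.067095) = -0.301735
  f(2.095646) = 0.012221
  x_5 = 2.095646 - 0.012221×(2.095646 - 2.067095)/(0.012221 - (-0.301735))
       = 2.094534
Iteration 5:
  f(2.095646) = 0.012221
  f(2.094534) = -0.000191
  x_6 = 2.094534 - (-0.000191)×(2.094534 - 2.095646)/(-0.000191 - 0.012221)
       = 2.094551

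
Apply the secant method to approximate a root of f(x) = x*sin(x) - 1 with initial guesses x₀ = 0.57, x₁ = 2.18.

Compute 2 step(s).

f(x) = x*sin(x) - 1
x₀ = 0.57, x₁ = 2.18

Secant formula: x_{n+1} = x_n - f(x_n)(x_n - x_{n-1})/(f(x_n) - f(x_{n-1}))

Iteration 1:
  f(0.570000) = -0.692410
  f(2.180000) = 0.787827
  x_2 = 2.180000 - 0.787827×(2.180000 - 0.570000)/(0.787827 - (-0.692410))
       = 1.323109
Iteration 2:
  f(2.180000) = 0.787827
  f(1.323109) = 0.282731
  x_3 = 1.323109 - 0.282731×(1.323109 - 2.180000)/(0.282731 - 0.787827)
       = 0.843459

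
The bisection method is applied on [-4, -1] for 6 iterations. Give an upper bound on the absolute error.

Bisection error bound: |error| ≤ (b-a)/2^n
|error| ≤ (-1 - (-4))/2^6 = 3/2^6
|error| ≤ 0.0468750000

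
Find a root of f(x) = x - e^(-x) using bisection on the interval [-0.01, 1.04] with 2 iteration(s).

f(x) = x - e^(-x)
Initial interval: [-0.01, 1.04]

Iteration 1:
  c_1 = (-0.010000 + 1.040000)/2 = 0.515000
  f(c_1) = f(0.515000) = -0.082501
  f(a) × f(c) ≥ 0, new interval: [0.515000, 1.040000]
Iteration 2:
  c_2 = (0.515000 + 1.040000)/2 = 0.777500
  f(c_2) = f(0.777500) = 0.317947
  f(a) × f(c) < 0, new interval: [0.515000, 0.777500]

After 2 iteration(s), the approximation is c_2 = 0.777500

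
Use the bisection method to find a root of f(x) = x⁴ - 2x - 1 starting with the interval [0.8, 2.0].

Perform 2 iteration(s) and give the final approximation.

f(x) = x⁴ - 2x - 1
Initial interval: [0.8, 2.0]

Iteration 1:
  c_1 = (0.800000 + 2.000000)/2 = 1.400000
  f(c_1) = f(1.400000) = 0.041600
  f(a) × f(c) < 0, new interval: [0.800000, 1.400000]
Iteration 2:
  c_2 = (0.800000 + 1.400000)/2 = 1.100000
  f(c_2) = f(1.100000) = -1.735900
  f(a) × f(c) ≥ 0, new interval: [1.100000, 1.400000]

After 2 iteration(s), the approximation is c_2 = 1.100000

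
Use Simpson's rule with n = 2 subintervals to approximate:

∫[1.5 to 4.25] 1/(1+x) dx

f(x) = 1/(1+x)
a = 1.5, b = 4.25, n = 2
h = (b - a)/n = 1.375000

Simpson's rule: (h/3)[f(x₀) + 4f(x₁) + 2f(x₂) + ... + f(xₙ)]

x_0 = 1.5000, f(x_0) = 0.400000, coefficient = 1
x_1 = 2.8750, f(x_1) = 0.258065, coefficient = 4
x_2 = 4.2500, f(x_2) = 0.190476, coefficient = 1

I ≈ (1.375000/3) × 1.622734 = 0.743753
Exact value: 0.741937
Error: 0.001816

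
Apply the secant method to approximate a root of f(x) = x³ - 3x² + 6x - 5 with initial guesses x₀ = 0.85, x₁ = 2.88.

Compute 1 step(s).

f(x) = x³ - 3x² + 6x - 5
x₀ = 0.85, x₁ = 2.88

Secant formula: x_{n+1} = x_n - f(x_n)(x_n - x_{n-1})/(f(x_n) - f(x_{n-1}))

Iteration 1:
  f(0.850000) = -1.453375
  f(2.880000) = 11.284672
  x_2 = 2.880000 - 11.284672×(2.880000 - 0.850000)/(11.284672 - (-1.453375))
       = 1.081617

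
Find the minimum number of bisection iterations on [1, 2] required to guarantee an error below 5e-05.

We need (b-a)/2^n ≤ 5e-05
(2 - 1)/2^n ≤ 5e-05
1/2^n ≤ 5e-05
2^n ≥ 20000
n ≥ log₂(20000) = 14.29
n ≥ 15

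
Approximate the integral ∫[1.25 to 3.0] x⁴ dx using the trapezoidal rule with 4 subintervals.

f(x) = x⁴
a = 1.25, b = 3.0, n = 4
h = (b - a)/n = 0.437500

Trapezoidal rule: (h/2)[f(x₀) + 2f(x₁) + 2f(x₂) + ... + f(xₙ)]

x_0 = 1.2500, f(x_0) = 2.441406, coefficient = 1
x_1 = 1.6875, f(x_1) = 8.109146, coefficient = 2
x_2 = 2.1250, f(x_2) = 20.390869, coefficient = 2
x_3 = 2.5625, f(x_3) = 43.117691, coefficient = 2
x_4 = 3.0000, f(x_4) = 81.000000, coefficient = 1

I ≈ (0.437500/2) × 226.676819 = 49.585554
Exact value: 47.989648
Error: 1.595906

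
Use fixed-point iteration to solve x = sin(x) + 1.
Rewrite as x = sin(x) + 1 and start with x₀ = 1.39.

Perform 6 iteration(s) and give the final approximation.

Equation: x = sin(x) + 1
Fixed-point form: x = sin(x) + 1
x₀ = 1.39

x_1 = g(1.390000) = 1.983701
x_2 = g(1.983701) = 1.915959
x_3 = g(1.915959) = 1.941020
x_4 = g(1.941020) = 1.932246
x_5 = g(1.932246) = 1.935385
x_6 = g(1.935385) = 1.934270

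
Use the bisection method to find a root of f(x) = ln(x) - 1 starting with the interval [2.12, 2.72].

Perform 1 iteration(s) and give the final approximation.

f(x) = ln(x) - 1
Initial interval: [2.12, 2.72]

Iteration 1:
  c_1 = (2.120000 + 2.720000)/2 = 2.420000
  f(c_1) = f(2.420000) = -0.116232
  f(a) × f(c) ≥ 0, new interval: [2.420000, 2.720000]

After 1 iteration(s), the approximation is c_1 = 2.420000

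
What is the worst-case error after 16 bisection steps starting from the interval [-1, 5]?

Bisection error bound: |error| ≤ (b-a)/2^n
|error| ≤ (5 - (-1))/2^16 = 6/2^16
|error| ≤ 0.0000915527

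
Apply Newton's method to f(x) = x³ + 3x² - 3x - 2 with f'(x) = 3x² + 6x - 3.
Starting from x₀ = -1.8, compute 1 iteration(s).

f(x) = x³ + 3x² - 3x - 2
f'(x) = 3x² + 6x - 3
x₀ = -1.8

Newton-Raphson formula: x_{n+1} = x_n - f(x_n)/f'(x_n)

Iteration 1:
  f(-1.800000) = 7.288000
  f'(-1.800000) = -4.080000
  x_1 = -1.800000 - 7.288000/(-4.080000) = -0.013725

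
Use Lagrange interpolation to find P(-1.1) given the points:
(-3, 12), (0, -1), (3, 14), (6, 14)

Lagrange interpolation formula:
P(x) = Σ yᵢ × Lᵢ(x)
where Lᵢ(x) = Π_{j≠i} (x - xⱼ)/(xᵢ - xⱼ)

L_0(-1.1) = (-1.1 - 0)/(-3 - 0) × (-1.1 - 3)/(-3 - 3) × (-1.1 - 6)/(-3 - 6) = 0.197660
L_1(-1.1) = (-1.1 - (-3))/(0 - (-3)) × (-1.1 - 3)/(0 - 3) × (-1.1 - 6)/(0 - 6) = 1.024241
L_2(-1.1) = (-1.1 - (-3))/(3 - (-3)) × (-1.1 - 0)/(3 - 0) × (-1.1 - 6)/(3 - 6) = -0.274796
L_3(-1.1) = (-1.1 - (-3))/(6 - (-3)) × (-1.1 - 0)/(6 - 0) × (-1.1 - 3)/(6 - 3) = 0.052895

P(-1.1) = 12×L_0(-1.1) + (-1)×L_1(-1.1) + 14×L_2(-1.1) + 14×L_3(-1.1)
P(-1.1) = -1.758932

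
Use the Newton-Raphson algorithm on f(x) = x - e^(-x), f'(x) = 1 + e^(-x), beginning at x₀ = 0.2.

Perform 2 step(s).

f(x) = x - e^(-x)
f'(x) = 1 + e^(-x)
x₀ = 0.2

Newton-Raphson formula: x_{n+1} = x_n - f(x_n)/f'(x_n)

Iteration 1:
  f(0.200000) = -0.618731
  f'(0.200000) = 1.818731
  x_1 = 0.200000 - (-0.618731)/1.818731 = 0.540199
Iteration 2:
  f(0.540199) = -0.042433
  f'(0.540199) = 1.582632
  x_2 = 0.540199 - (-0.042433)/1.582632 = 0.567011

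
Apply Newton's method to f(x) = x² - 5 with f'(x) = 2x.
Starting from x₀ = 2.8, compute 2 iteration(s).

f(x) = x² - 5
f'(x) = 2x
x₀ = 2.8

Newton-Raphson formula: x_{n+1} = x_n - f(x_n)/f'(x_n)

Iteration 1:
  f(2.800000) = 2.840000
  f'(2.800000) = 5.600000
  x_1 = 2.800000 - 2.840000/5.600000 = 2.292857
Iteration 2:
  f(2.292857) = 0.257194
  f'(2.292857) = 4.585714
  x_2 = 2.292857 - 0.257194/4.585714 = 2.236771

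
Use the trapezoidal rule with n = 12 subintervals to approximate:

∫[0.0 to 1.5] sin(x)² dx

f(x) = sin(x)²
a = 0.0, b = 1.5, n = 12
h = (b - a)/n = 0.125000

Trapezoidal rule: (h/2)[f(x₀) + 2f(x₁) + 2f(x₂) + ... + f(xₙ)]

x_0 = 0.0000, f(x_0) = 0.000000, coefficient = 1
x_1 = 0.1250, f(x_1) = 0.015544, coefficient = 2
x_2 = 0.2500, f(x_2) = 0.061209, coefficient = 2
x_3 = 0.3750, f(x_3) = 0.134156, coefficient = 2
x_4 = 0.5000, f(x_4) = 0.229849, coefficient = 2
x_5 = 0.6250, f(x_5) = 0.342339, coefficient = 2
x_6 = 0.7500, f(x_6) = 0.464631, coefficient = 2
x_7 = 0.8750, f(x_7) = 0.589123, coefficient = 2
x_8 = 1.0000, f(x_8) = 0.708073, coefficient = 2
x_9 = 1.1250, f(x_9) = 0.814087, coefficient = 2
x_10 = 1.2500, f(x_10) = 0.900572, coefficient = 2
x_11 = 1.3750, f(x_11) = 0.962151, coefficient = 2
x_12 = 1.5000, f(x_12) = 0.994996, coefficient = 1

I ≈ (0.125000/2) × 11.438463 = 0.714904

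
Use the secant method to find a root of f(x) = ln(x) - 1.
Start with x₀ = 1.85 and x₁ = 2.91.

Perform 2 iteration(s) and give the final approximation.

f(x) = ln(x) - 1
x₀ = 1.85, x₁ = 2.91

Secant formula: x_{n+1} = x_n - f(x_n)(x_n - x_{n-1})/(f(x_n) - f(x_{n-1}))

Iteration 1:
  f(1.850000) = -0.384814
  f(2.910000) = 0.068153
  x_2 = 2.910000 - 0.068153×(2.910000 - 1.850000)/(0.068153 - (-0.384814))
       = 2.750513
Iteration 2:
  f(2.910000) = 0.068153
  f(2.750513) = 0.011788
  x_3 = 2.750513 - 0.011788×(2.750513 - 2.910000)/(0.011788 - 0.068153)
       = 2.717160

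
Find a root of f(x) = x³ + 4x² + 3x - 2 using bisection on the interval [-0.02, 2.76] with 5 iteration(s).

f(x) = x³ + 4x² + 3x - 2
Initial interval: [-0.02, 2.76]

Iteration 1:
  c_1 = (-0.020000 + 2.760000)/2 = 1.370000
  f(c_1) = f(1.370000) = 12.188953
  f(a) × f(c) < 0, new interval: [-0.020000, 1.370000]
Iteration 2:
  c_2 = (-0.020000 + 1.370000)/2 = 0.675000
  f(c_2) = f(0.675000) = 2.155047
  f(a) × f(c) < 0, new interval: [-0.020000, 0.675000]
Iteration 3:
  c_3 = (-0.020000 + 0.675000)/2 = 0.327500
  f(c_3) = f(0.327500) = -0.553349
  f(a) × f(c) ≥ 0, new interval: [0.327500, 0.675000]
Iteration 4:
  c_4 = (0.327500 + 0.675000)/2 = 0.501250
  f(c_4) = f(0.501250) = 0.634696
  f(a) × f(c) < 0, new interval: [0.327500, 0.501250]
Iteration 5:
  c_5 = (0.327500 + 0.501250)/2 = 0.414375
  f(c_5) = f(0.414375) = 0.001103
  f(a) × f(c) < 0, new interval: [0.327500, 0.414375]

After 5 iteration(s), the approximation is c_5 = 0.414375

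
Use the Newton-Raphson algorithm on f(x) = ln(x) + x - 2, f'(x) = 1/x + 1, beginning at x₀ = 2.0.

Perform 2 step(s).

f(x) = ln(x) + x - 2
f'(x) = 1/x + 1
x₀ = 2.0

Newton-Raphson formula: x_{n+1} = x_n - f(x_n)/f'(x_n)

Iteration 1:
  f(2.000000) = 0.693147
  f'(2.000000) = 1.500000
  x_1 = 2.000000 - 0.693147/1.500000 = 1.537902
Iteration 2:
  f(1.537902) = -0.031679
  f'(1.537902) = 1.650237
  x_2 = 1.537902 - (-0.031679)/1.650237 = 1.557099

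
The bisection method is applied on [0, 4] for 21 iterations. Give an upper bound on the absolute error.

Bisection error bound: |error| ≤ (b-a)/2^n
|error| ≤ (4 - 0)/2^21 = 4/2^21
|error| ≤ 0.0000019073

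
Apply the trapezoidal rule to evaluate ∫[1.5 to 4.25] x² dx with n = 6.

f(x) = x²
a = 1.5, b = 4.25, n = 6
h = (b - a)/n = 0.458333

Trapezoidal rule: (h/2)[f(x₀) + 2f(x₁) + 2f(x₂) + ... + f(xₙ)]

x_0 = 1.5000, f(x_0) = 2.250000, coefficient = 1
x_1 = 1.9583, f(x_1) = 3.835069, coefficient = 2
x_2 = 2.4167, f(x_2) = 5.840278, coefficient = 2
x_3 = 2.8750, f(x_3) = 8.265625, coefficient = 2
x_4 = 3.3333, f(x_4) = 11.111111, coefficient = 2
x_5 = 3.7917, f(x_5) = 14.376736, coefficient = 2
x_6 = 4.2500, f(x_6) = 18.062500, coefficient = 1

I ≈ (0.458333/2) × 107.170139 = 24.559823
Exact value: 24.463542
Error: 0.096282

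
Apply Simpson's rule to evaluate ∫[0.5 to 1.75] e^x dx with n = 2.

f(x) = e^x
a = 0.5, b = 1.75, n = 2
h = (b - a)/n = 0.625000

Simpson's rule: (h/3)[f(x₀) + 4f(x₁) + 2f(x₂) + ... + f(xₙ)]

x_0 = 0.5000, f(x_0) = 1.648721, coefficient = 1
x_1 = 1.1250, f(x_1) = 3.080217, coefficient = 4
x_2 = 1.7500, f(x_2) = 5.754603, coefficient = 1

I ≈ (0.625000/3) × 19.724191 = 4.109207
Exact value: 4.105881
Error: 0.003325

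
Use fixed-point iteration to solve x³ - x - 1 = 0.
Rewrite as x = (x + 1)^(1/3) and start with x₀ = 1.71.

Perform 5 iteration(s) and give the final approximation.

Equation: x³ - x - 1 = 0
Fixed-point form: x = (x + 1)^(1/3)
x₀ = 1.71

x_1 = g(1.710000) = 1.394194
x_2 = g(1.394194) = 1.337785
x_3 = g(1.337785) = 1.327195
x_4 = g(1.327195) = 1.325188
x_5 = g(1.325188) = 1.324807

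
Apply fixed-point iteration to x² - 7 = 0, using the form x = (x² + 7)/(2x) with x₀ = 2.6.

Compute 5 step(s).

Equation: x² - 7 = 0
Fixed-point form: x = (x² + 7)/(2x)
x₀ = 2.6

x_1 = g(2.600000) = 2.646154
x_2 = g(2.646154) = 2.645751
x_3 = g(2.645751) = 2.645751
x_4 = g(2.645751) = 2.645751
x_5 = g(2.645751) = 2.645751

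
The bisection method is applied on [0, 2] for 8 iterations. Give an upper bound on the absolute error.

Bisection error bound: |error| ≤ (b-a)/2^n
|error| ≤ (2 - 0)/2^8 = 2/2^8
|error| ≤ 0.0078125000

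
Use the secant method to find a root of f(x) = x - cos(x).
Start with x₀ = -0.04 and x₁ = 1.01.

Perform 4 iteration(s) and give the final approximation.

f(x) = x - cos(x)
x₀ = -0.04, x₁ = 1.01

Secant formula: x_{n+1} = x_n - f(x_n)(x_n - x_{n-1})/(f(x_n) - f(x_{n-1}))

Iteration 1:
  f(-0.040000) = -1.039200
  f(1.010000) = 0.478139
  x_2 = 1.010000 - 0.478139×(1.010000 - (-0.040000))/(0.478139 - (-1.039200))
       = 0.679127
Iteration 2:
  f(1.010000) = 0.478139
  f(0.679127) = -0.098994
  x_3 = 0.679127 - (-0.098994)×(0.679127 - 1.010000)/(-0.098994 - 0.478139)
       = 0.735881
Iteration 3:
  f(0.679127) = -0.098994
  f(0.735881) = -0.005359
  x_4 = 0.735881 - (-0.005359)×(0.735881 - 0.679127)/(-0.005359 - (-0.098994))
       = 0.739129
Iteration 4:
  f(0.735881) = -0.005359
  f(0.739129) = 0.000073
  x_5 = 0.739129 - 0.000073×(0.739129 - 0.735881)/(0.000073 - (-0.005359))
       = 0.739085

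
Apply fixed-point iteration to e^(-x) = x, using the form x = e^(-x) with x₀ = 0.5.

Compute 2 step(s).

Equation: e^(-x) = x
Fixed-point form: x = e^(-x)
x₀ = 0.5

x_1 = g(0.500000) = 0.606531
x_2 = g(0.606531) = 0.545239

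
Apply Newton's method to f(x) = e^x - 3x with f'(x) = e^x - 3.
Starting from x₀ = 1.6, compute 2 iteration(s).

f(x) = e^x - 3x
f'(x) = e^x - 3
x₀ = 1.6

Newton-Raphson formula: x_{n+1} = x_n - f(x_n)/f'(x_n)

Iteration 1:
  f(1.600000) = 0.153032
  f'(1.600000) = 1.953032
  x_1 = 1.600000 - 0.153032/1.953032 = 1.521644
Iteration 2:
  f(1.521644) = 0.014816
  f'(1.521644) = 1.579747
  x_2 = 1.521644 - 0.014816/1.579747 = 1.512265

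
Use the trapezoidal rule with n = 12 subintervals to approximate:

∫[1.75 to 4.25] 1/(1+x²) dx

f(x) = 1/(1+x²)
a = 1.75, b = 4.25, n = 12
h = (b - a)/n = 0.208333

Trapezoidal rule: (h/2)[f(x₀) + 2f(x₁) + 2f(x₂) + ... + f(xₙ)]

x_0 = 1.7500, f(x_0) = 0.246154, coefficient = 1
x_1 = 1.9583, f(x_1) = 0.206822, coefficient = 2
x_2 = 2.1667, f(x_2) = 0.175610, coefficient = 2
x_3 = 2.3750, f(x_3) = 0.150588, coefficient = 2
x_4 = 2.5833, f(x_4) = 0.130317, coefficient = 2
x_5 = 2.7917, f(x_5) = 0.113722, coefficient = 2
x_6 = 3.0000, f(x_6) = 0.100000, coefficient = 2
x_7 = 3.2083, f(x_7) = 0.088547, coefficient = 2
x_8 = 3.4167, f(x_8) = 0.078904, coefficient = 2
x_9 = 3.6250, f(x_9) = 0.070718, coefficient = 2
x_10 = 3.8333, f(x_10) = 0.063717, coefficient = 2
x_11 = 4.0417, f(x_11) = 0.057687, coefficient = 2
x_12 = 4.2500, f(x_12) = 0.052459, coefficient = 1

I ≈ (0.208333/2) × 2.771876 = 0.288737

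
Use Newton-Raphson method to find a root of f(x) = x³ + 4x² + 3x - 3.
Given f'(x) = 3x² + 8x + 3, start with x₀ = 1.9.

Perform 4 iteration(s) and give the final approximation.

f(x) = x³ + 4x² + 3x - 3
f'(x) = 3x² + 8x + 3
x₀ = 1.9

Newton-Raphson formula: x_{n+1} = x_n - f(x_n)/f'(x_n)

Iteration 1:
  f(1.900000) = 23.999000
  f'(1.900000) = 29.030000
  x_1 = 1.900000 - 23.999000/29.030000 = 1.073303
Iteration 2:
  f(1.073303) = 6.064256
  f'(1.073303) = 15.042369
  x_2 = 1.073303 - 6.064256/15.042369 = 0.670158
Iteration 3:
  f(0.670158) = 1.107901
  f'(0.670158) = 9.708605
  x_3 = 0.670158 - 1.107901/9.708605 = 0.556043
Iteration 4:
  f(0.556043) = 0.076784
  f'(0.556043) = 8.375896
  x_4 = 0.556043 - 0.076784/8.375896 = 0.546876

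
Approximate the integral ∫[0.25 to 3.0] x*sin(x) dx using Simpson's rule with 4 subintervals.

f(x) = x*sin(x)
a = 0.25, b = 3.0, n = 4
h = (b - a)/n = 0.687500

Simpson's rule: (h/3)[f(x₀) + 4f(x₁) + 2f(x₂) + ... + f(xₙ)]

x_0 = 0.2500, f(x_0) = 0.061851, coefficient = 1
x_1 = 0.9375, f(x_1) = 0.755701, coefficient = 4
x_2 = 1.6250, f(x_2) = 1.622613, coefficient = 2
x_3 = 2.3125, f(x_3) = 1.705050, coefficient = 4
x_4 = 3.0000, f(x_4) = 0.423360, coefficient = 1

I ≈ (0.687500/3) × 13.573440 = 3.110580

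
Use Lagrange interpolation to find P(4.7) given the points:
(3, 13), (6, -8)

Lagrange interpolation formula:
P(x) = Σ yᵢ × Lᵢ(x)
where Lᵢ(x) = Π_{j≠i} (x - xⱼ)/(xᵢ - xⱼ)

L_0(4.7) = (4.7 - 6)/(3 - 6) = 0.433333
L_1(4.7) = (4.7 - 3)/(6 - 3) = 0.566667

P(4.7) = 13×L_0(4.7) + (-8)×L_1(4.7)
P(4.7) = 1.100000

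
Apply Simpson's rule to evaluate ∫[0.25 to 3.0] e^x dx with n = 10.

f(x) = e^x
a = 0.25, b = 3.0, n = 10
h = (b - a)/n = 0.275000

Simpson's rule: (h/3)[f(x₀) + 4f(x₁) + 2f(x₂) + ... + f(xₙ)]

x_0 = 0.2500, f(x_0) = 1.284025, coefficient = 1
x_1 = 0.5250, f(x_1) = 1.690459, coefficient = 4
x_2 = 0.8000, f(x_2) = 2.225541, coefficient = 2
x_3 = 1.0750, f(x_3) = 2.929993, coefficient = 4
x_4 = 1.3500, f(x_4) = 3.857426, coefficient = 2
x_5 = 1.6250, f(x_5) = 5.078419, coefficient = 4
x_6 = 1.9000, f(x_6) = 6.685894, coefficient = 2
x_7 = 2.1750, f(x_7) = 8.802185, coefficient = 4
x_8 = 2.4500, f(x_8) = 11.588347, coefficient = 2
x_9 = 2.7250, f(x_9) = 15.256414, coefficient = 4
x_10 = 3.0000, f(x_10) = 20.085537, coefficient = 1

I ≈ (0.275000/3) × 205.113857 = 18.802104
Exact value: 18.801512
Error: 0.000592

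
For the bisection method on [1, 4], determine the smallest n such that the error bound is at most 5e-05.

We need (b-a)/2^n ≤ 5e-05
(4 - 1)/2^n ≤ 5e-05
3/2^n ≤ 5e-05
2^n ≥ 60000
n ≥ log₂(60000) = 15.87
n ≥ 16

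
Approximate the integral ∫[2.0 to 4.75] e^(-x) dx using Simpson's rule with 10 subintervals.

f(x) = e^(-x)
a = 2.0, b = 4.75, n = 10
h = (b - a)/n = 0.275000

Simpson's rule: (h/3)[f(x₀) + 4f(x₁) + 2f(x₂) + ... + f(xₙ)]

x_0 = 2.0000, f(x_0) = 0.135335, coefficient = 1
x_1 = 2.2750, f(x_1) = 0.102797, coefficient = 4
x_2 = 2.5500, f(x_2) = 0.078082, coefficient = 2
x_3 = 2.8250, f(x_3) = 0.059309, coefficient = 4
x_4 = 3.1000, f(x_4) = 0.045049, coefficient = 2
x_5 = 3.3750, f(x_5) = 0.034218, coefficient = 4
x_6 = 3.6500, f(x_6) = 0.025991, coefficient = 2
x_7 = 3.9250, f(x_7) = 0.019742, coefficient = 4
x_8 = 4.2000, f(x_8) = 0.014996, coefficient = 2
x_9 = 4.4750, f(x_9) = 0.011390, coefficient = 4
x_10 = 4.7500, f(x_10) = 0.008652, coefficient = 1

I ≈ (0.275000/3) × 1.382046 = 0.126688
Exact value: 0.126684
Error: 0.000004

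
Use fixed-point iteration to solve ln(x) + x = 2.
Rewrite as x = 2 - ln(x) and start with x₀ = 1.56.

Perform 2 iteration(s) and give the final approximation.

Equation: ln(x) + x = 2
Fixed-point form: x = 2 - ln(x)
x₀ = 1.56

x_1 = g(1.560000) = 1.555314
x_2 = g(1.555314) = 1.558322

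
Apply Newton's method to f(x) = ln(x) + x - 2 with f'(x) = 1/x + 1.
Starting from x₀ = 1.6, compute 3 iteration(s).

f(x) = ln(x) + x - 2
f'(x) = 1/x + 1
x₀ = 1.6

Newton-Raphson formula: x_{n+1} = x_n - f(x_n)/f'(x_n)

Iteration 1:
  f(1.600000) = 0.070004
  f'(1.600000) = 1.625000
  x_1 = 1.600000 - 0.070004/1.625000 = 1.556921
Iteration 2:
  f(1.556921) = -0.000369
  f'(1.556921) = 1.642293
  x_2 = 1.556921 - (-0.000369)/1.642293 = 1.557146
Iteration 3:
  f(1.557146) = 0.000000
  f'(1.557146) = 1.642201
  x_3 = 1.557146 - 0.000000/1.642201 = 1.557146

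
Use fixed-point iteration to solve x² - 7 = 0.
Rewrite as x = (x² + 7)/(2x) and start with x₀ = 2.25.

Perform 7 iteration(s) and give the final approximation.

Equation: x² - 7 = 0
Fixed-point form: x = (x² + 7)/(2x)
x₀ = 2.25

x_1 = g(2.250000) = 2.680556
x_2 = g(2.680556) = 2.645977
x_3 = g(2.645977) = 2.645751
x_4 = g(2.645751) = 2.645751
x_5 = g(2.645751) = 2.645751
x_6 = g(2.645751) = 2.645751
x_7 = g(2.645751) = 2.645751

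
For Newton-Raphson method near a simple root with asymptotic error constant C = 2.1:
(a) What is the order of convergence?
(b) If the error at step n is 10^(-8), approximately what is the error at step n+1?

(a) Newton-Raphson has quadratic (order 2) convergence near simple roots.
    This means |e_{n+1}| ≈ C|e_n|².

(b) With |e_n| = 10^(-8) and C = 2.1:
    |e_{n+1}| ≈ 2.1 × (10^(-8))² = 2.1 × 10^(-16)

(a) 2 (quadratic); (b) |e_{n+1}| ≈ 2.100e-16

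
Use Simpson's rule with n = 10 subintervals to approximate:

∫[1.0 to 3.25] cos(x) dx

f(x) = cos(x)
a = 1.0, b = 3.25, n = 10
h = (b - a)/n = 0.225000

Simpson's rule: (h/3)[f(x₀) + 4f(x₁) + 2f(x₂) + ... + f(xₙ)]

x_0 = 1.0000, f(x_0) = 0.540302, coefficient = 1
x_1 = 1.2250, f(x_1) = 0.338946, coefficient = 4
x_2 = 1.4500, f(x_2) = 0.120503, coefficient = 2
x_3 = 1.6750, f(x_3) = -0.104015, coefficient = 4
x_4 = 1.9000, f(x_4) = -0.323290, coefficient = 2
x_5 = 2.1250, f(x_5) = -0.526266, coefficient = 4
x_6 = 2.3500, f(x_6) = -0.702713, coefficient = 2
x_7 = 2.5750, f(x_7) = -0.843735, coefficient = 4
x_8 = 2.8000, f(x_8) = -0.942222, coefficient = 2
x_9 = 3.0250, f(x_9) = -0.993211, coefficient = 4
x_10 = 3.2500, f(x_10) = -0.994130, coefficient = 1

I ≈ (0.225000/3) × -12.662396 = -0.949680
Exact value: -0.949666
Error: 0.000014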